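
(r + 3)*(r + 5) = r^2 + 8*r + 15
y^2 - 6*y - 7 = (y - 7)*(y + 1)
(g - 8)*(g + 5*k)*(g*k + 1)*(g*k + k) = g^4*k^2 + 5*g^3*k^3 - 7*g^3*k^2 + g^3*k - 35*g^2*k^3 - 3*g^2*k^2 - 7*g^2*k - 40*g*k^3 - 35*g*k^2 - 8*g*k - 40*k^2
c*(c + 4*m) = c^2 + 4*c*m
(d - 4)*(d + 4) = d^2 - 16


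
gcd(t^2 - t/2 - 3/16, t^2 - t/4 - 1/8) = t + 1/4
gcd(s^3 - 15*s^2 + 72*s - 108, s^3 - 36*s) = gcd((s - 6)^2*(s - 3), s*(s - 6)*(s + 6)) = s - 6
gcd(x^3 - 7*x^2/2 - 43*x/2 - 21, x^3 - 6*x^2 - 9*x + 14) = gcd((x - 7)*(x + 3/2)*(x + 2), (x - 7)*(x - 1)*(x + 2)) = x^2 - 5*x - 14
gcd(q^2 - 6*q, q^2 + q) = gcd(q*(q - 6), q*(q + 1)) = q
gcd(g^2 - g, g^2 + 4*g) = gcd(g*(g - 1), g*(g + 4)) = g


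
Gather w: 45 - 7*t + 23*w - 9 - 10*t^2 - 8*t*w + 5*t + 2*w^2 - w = -10*t^2 - 2*t + 2*w^2 + w*(22 - 8*t) + 36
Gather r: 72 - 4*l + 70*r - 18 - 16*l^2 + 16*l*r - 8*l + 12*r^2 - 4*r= -16*l^2 - 12*l + 12*r^2 + r*(16*l + 66) + 54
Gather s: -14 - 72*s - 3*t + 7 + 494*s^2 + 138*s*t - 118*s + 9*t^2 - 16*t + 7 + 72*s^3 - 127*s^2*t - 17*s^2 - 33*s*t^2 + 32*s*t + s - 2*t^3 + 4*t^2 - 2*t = 72*s^3 + s^2*(477 - 127*t) + s*(-33*t^2 + 170*t - 189) - 2*t^3 + 13*t^2 - 21*t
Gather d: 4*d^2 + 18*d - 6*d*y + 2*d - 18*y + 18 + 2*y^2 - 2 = 4*d^2 + d*(20 - 6*y) + 2*y^2 - 18*y + 16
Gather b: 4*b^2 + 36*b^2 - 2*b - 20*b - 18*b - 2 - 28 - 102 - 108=40*b^2 - 40*b - 240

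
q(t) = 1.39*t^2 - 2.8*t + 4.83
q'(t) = 2.78*t - 2.8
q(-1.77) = 14.14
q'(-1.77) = -7.72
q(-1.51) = 12.23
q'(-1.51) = -7.00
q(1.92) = 4.58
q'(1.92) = 2.54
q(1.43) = 3.67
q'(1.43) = 1.18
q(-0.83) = 8.11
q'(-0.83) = -5.11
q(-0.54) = 6.75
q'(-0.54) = -4.30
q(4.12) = 16.89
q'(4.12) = 8.65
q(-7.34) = 100.27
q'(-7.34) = -23.21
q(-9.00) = 142.62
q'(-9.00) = -27.82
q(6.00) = 38.07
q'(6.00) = 13.88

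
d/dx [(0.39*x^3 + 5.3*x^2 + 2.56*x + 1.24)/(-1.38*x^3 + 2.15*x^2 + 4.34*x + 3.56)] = (2.22044604925031e-16*x^5 + 8.1525*x^4 + 10.4508*x^3 + 26.7968*x^2 + 32.404*x + 3.732)/(1.9044*x^6 - 5.934*x^5 - 7.3559*x^4 + 8.8364*x^3 + 34.1436*x^2 + 30.9008*x + 12.6736)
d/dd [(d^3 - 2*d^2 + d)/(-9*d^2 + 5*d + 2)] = (-9*d^4 + 10*d^3 + 5*d^2 - 8*d + 2)/(81*d^4 - 90*d^3 - 11*d^2 + 20*d + 4)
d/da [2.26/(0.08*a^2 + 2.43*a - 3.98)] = (-0.3616*a - 5.4918)/(0.08*a^2 + 2.43*a - 3.98)^2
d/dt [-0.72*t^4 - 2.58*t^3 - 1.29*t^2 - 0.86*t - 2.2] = -2.88*t^3 - 7.74*t^2 - 2.58*t - 0.86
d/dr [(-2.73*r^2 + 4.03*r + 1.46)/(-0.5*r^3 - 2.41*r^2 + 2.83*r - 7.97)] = (-1.365*r^4 + 4.03*r^3 + 4.1764*r^2 + 50.5534*r - 36.2509)/(0.25*r^6 + 2.41*r^5 + 2.9781*r^4 - 5.6706*r^3 + 46.4243*r^2 - 45.1102*r + 63.5209)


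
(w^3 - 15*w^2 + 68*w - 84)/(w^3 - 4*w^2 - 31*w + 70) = (w - 6)/(w + 5)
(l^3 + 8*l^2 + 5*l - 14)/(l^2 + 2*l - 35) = (l^2 + l - 2)/(l - 5)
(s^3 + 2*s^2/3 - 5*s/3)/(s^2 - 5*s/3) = (3*s^2 + 2*s - 5)/(3*s - 5)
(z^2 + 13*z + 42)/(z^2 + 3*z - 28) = (z + 6)/(z - 4)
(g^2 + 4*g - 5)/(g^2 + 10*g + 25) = (g - 1)/(g + 5)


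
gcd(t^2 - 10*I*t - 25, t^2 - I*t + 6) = 1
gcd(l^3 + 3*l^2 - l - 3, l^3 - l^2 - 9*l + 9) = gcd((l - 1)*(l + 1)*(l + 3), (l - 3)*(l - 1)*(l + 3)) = l^2 + 2*l - 3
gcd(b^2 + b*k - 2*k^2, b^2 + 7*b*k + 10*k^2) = b + 2*k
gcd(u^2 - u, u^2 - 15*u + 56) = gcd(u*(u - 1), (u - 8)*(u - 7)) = 1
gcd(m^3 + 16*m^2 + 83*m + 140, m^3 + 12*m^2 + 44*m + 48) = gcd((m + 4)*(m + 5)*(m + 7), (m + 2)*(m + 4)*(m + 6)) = m + 4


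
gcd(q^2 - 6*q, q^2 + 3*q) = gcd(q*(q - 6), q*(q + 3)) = q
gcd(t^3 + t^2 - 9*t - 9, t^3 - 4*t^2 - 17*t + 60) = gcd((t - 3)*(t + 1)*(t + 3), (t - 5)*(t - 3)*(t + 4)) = t - 3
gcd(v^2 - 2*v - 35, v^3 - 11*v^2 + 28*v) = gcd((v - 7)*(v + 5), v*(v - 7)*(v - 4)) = v - 7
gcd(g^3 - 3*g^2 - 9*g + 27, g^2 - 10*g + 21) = g - 3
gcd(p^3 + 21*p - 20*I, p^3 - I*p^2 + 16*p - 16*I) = p^2 - 5*I*p - 4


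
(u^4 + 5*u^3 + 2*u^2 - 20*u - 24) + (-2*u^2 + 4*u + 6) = u^4 + 5*u^3 - 16*u - 18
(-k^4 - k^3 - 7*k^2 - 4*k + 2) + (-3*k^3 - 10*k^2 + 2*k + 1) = -k^4 - 4*k^3 - 17*k^2 - 2*k + 3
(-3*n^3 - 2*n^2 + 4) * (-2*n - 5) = 6*n^4 + 19*n^3 + 10*n^2 - 8*n - 20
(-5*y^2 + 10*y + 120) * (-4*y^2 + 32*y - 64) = 20*y^4 - 200*y^3 + 160*y^2 + 3200*y - 7680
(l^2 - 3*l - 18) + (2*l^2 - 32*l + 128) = 3*l^2 - 35*l + 110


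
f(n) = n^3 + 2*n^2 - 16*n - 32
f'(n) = 3*n^2 + 4*n - 16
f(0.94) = -44.44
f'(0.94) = -9.59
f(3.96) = -1.90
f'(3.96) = 46.88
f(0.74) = -42.34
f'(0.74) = -11.40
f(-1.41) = -8.27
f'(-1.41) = -15.68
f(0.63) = -41.04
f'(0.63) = -12.29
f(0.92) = -44.25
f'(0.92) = -9.78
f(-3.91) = 1.36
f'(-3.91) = 14.22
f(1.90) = -48.32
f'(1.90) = 2.43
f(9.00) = 715.00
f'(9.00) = 263.00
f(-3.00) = 7.00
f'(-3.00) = -1.00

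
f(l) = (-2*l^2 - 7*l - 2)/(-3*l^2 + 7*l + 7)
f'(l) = (-4*l - 7)/(-3*l^2 + 7*l + 7) + (6*l - 7)*(-2*l^2 - 7*l - 2)/(-3*l^2 + 7*l + 7)^2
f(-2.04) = -0.20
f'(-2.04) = -0.25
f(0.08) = -0.34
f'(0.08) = -0.68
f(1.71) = -1.94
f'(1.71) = -1.98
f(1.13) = -1.12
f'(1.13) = -1.02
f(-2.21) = -0.16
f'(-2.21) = -0.22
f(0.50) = -0.62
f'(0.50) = -0.67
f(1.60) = -1.74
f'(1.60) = -1.70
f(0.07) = -0.33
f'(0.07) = -0.68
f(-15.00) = 0.45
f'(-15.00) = -0.01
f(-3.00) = -0.02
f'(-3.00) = -0.14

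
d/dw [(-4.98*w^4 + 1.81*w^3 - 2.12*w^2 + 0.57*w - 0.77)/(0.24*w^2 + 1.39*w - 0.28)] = (-2.3904*w^5 - 20.3322*w^4 + 10.6094*w^3 - 4.604*w^2 + 1.5568*w + 0.9107)/(0.0576*w^4 + 0.6672*w^3 + 1.7977*w^2 - 0.7784*w + 0.0784)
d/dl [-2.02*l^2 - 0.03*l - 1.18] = -4.04*l - 0.03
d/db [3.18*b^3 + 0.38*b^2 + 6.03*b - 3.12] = 9.54*b^2 + 0.76*b + 6.03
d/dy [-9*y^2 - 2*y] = -18*y - 2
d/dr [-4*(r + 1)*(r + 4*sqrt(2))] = -8*r - 16*sqrt(2) - 4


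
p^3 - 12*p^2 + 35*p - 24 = (p - 8)*(p - 3)*(p - 1)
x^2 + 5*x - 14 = (x - 2)*(x + 7)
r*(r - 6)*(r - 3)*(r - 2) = r^4 - 11*r^3 + 36*r^2 - 36*r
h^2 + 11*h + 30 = (h + 5)*(h + 6)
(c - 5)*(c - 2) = c^2 - 7*c + 10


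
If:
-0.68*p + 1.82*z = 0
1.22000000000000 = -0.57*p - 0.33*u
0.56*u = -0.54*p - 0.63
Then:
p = -3.37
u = 2.13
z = -1.26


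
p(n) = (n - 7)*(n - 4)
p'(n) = 2*n - 11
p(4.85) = -1.83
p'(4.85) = -1.30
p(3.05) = 3.75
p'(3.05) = -4.90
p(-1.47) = 46.33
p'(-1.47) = -13.94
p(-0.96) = 39.48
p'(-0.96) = -12.92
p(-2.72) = 65.32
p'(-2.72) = -16.44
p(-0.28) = 31.16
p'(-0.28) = -11.56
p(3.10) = 3.51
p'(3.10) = -4.80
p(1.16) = 16.59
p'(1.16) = -8.68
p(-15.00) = 418.00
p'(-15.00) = -41.00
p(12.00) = 40.00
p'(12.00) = 13.00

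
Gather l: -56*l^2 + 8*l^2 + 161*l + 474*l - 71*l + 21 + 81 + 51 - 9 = -48*l^2 + 564*l + 144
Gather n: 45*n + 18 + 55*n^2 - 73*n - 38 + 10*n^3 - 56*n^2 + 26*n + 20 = 10*n^3 - n^2 - 2*n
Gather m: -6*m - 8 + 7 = -6*m - 1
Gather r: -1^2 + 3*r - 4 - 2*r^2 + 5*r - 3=-2*r^2 + 8*r - 8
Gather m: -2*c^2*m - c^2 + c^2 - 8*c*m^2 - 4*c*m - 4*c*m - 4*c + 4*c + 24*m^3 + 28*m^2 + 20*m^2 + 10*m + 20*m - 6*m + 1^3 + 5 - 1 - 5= 24*m^3 + m^2*(48 - 8*c) + m*(-2*c^2 - 8*c + 24)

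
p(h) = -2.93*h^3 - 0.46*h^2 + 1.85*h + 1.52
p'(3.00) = -80.02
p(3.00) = -76.18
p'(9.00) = -718.42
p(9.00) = -2155.06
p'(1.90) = -31.63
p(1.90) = -16.72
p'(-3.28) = -89.70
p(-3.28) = 93.90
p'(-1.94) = -29.45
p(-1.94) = 17.59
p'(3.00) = -80.02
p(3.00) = -76.18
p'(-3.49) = -102.00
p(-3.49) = 114.01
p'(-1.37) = -13.39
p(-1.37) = 5.66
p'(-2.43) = -47.82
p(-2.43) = 36.35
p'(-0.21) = 1.66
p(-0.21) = 1.14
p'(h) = -8.79*h^2 - 0.92*h + 1.85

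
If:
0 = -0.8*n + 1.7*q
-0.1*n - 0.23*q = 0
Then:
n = 0.00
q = 0.00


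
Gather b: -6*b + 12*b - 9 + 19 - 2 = 6*b + 8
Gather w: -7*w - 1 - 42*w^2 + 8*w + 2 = -42*w^2 + w + 1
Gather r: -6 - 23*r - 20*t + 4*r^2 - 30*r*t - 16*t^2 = 4*r^2 + r*(-30*t - 23) - 16*t^2 - 20*t - 6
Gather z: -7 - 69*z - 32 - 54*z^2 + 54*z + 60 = -54*z^2 - 15*z + 21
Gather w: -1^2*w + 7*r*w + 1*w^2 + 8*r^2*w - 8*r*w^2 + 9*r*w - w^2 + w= -8*r*w^2 + w*(8*r^2 + 16*r)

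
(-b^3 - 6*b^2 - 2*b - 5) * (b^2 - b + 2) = -b^5 - 5*b^4 + 2*b^3 - 15*b^2 + b - 10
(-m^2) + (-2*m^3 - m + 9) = -2*m^3 - m^2 - m + 9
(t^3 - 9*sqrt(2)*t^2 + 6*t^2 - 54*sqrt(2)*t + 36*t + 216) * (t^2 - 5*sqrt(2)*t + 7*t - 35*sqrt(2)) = t^5 - 14*sqrt(2)*t^4 + 13*t^4 - 182*sqrt(2)*t^3 + 168*t^3 - 768*sqrt(2)*t^2 + 1638*t^2 - 2340*sqrt(2)*t + 5292*t - 7560*sqrt(2)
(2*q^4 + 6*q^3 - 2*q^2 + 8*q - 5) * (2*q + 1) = 4*q^5 + 14*q^4 + 2*q^3 + 14*q^2 - 2*q - 5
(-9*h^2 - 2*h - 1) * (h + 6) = -9*h^3 - 56*h^2 - 13*h - 6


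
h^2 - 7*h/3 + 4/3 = (h - 4/3)*(h - 1)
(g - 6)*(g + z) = g^2 + g*z - 6*g - 6*z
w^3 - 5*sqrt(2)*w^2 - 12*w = w*(w - 6*sqrt(2))*(w + sqrt(2))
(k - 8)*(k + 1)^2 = k^3 - 6*k^2 - 15*k - 8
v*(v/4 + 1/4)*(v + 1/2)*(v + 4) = v^4/4 + 11*v^3/8 + 13*v^2/8 + v/2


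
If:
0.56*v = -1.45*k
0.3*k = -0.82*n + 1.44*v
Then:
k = -0.386206896551724*v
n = 1.89739276703112*v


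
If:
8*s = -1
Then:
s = -1/8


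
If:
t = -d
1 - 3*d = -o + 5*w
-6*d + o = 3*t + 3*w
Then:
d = -t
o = 3/2 - 3*t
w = 1/2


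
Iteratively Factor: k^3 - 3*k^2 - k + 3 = (k - 3)*(k^2 - 1) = (k - 3)*(k + 1)*(k - 1)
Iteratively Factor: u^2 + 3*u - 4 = (u - 1)*(u + 4)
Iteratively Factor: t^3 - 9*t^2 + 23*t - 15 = (t - 1)*(t^2 - 8*t + 15) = (t - 3)*(t - 1)*(t - 5)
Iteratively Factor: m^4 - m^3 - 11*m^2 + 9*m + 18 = (m - 3)*(m^3 + 2*m^2 - 5*m - 6) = (m - 3)*(m + 1)*(m^2 + m - 6) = (m - 3)*(m + 1)*(m + 3)*(m - 2)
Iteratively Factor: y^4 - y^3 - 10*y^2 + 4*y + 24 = (y + 2)*(y^3 - 3*y^2 - 4*y + 12) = (y - 2)*(y + 2)*(y^2 - y - 6) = (y - 3)*(y - 2)*(y + 2)*(y + 2)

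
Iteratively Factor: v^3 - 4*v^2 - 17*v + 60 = (v + 4)*(v^2 - 8*v + 15) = (v - 3)*(v + 4)*(v - 5)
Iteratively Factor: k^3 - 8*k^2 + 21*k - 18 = (k - 2)*(k^2 - 6*k + 9) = (k - 3)*(k - 2)*(k - 3)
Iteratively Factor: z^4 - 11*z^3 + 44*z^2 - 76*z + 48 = (z - 2)*(z^3 - 9*z^2 + 26*z - 24) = (z - 2)^2*(z^2 - 7*z + 12) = (z - 3)*(z - 2)^2*(z - 4)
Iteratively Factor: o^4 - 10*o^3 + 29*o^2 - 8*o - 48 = (o - 3)*(o^3 - 7*o^2 + 8*o + 16) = (o - 4)*(o - 3)*(o^2 - 3*o - 4) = (o - 4)*(o - 3)*(o + 1)*(o - 4)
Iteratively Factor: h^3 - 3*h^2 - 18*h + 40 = (h + 4)*(h^2 - 7*h + 10) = (h - 5)*(h + 4)*(h - 2)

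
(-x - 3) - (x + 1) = -2*x - 4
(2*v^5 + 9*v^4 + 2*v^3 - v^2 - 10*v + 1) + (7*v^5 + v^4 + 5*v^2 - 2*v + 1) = 9*v^5 + 10*v^4 + 2*v^3 + 4*v^2 - 12*v + 2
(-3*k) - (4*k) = -7*k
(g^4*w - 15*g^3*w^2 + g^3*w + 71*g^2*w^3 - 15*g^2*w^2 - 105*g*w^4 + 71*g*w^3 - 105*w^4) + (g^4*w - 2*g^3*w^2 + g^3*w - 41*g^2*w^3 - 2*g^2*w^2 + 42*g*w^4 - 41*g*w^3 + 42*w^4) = 2*g^4*w - 17*g^3*w^2 + 2*g^3*w + 30*g^2*w^3 - 17*g^2*w^2 - 63*g*w^4 + 30*g*w^3 - 63*w^4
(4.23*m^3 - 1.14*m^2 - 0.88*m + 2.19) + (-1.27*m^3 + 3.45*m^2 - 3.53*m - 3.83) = 2.96*m^3 + 2.31*m^2 - 4.41*m - 1.64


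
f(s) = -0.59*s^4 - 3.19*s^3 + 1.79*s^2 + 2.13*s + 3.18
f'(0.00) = 2.13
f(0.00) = 3.18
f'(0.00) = 2.13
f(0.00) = 3.18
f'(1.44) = -19.61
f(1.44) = -2.10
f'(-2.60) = -30.39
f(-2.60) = 38.85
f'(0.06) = 2.31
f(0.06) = 3.31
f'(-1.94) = -23.60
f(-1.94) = 20.72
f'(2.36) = -73.74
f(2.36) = -42.06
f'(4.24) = -334.63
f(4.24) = -389.45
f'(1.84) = -38.38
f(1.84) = -13.48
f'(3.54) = -209.82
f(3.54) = -201.02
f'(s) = -2.36*s^3 - 9.57*s^2 + 3.58*s + 2.13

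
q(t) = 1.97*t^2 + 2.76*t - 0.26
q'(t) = 3.94*t + 2.76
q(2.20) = 15.35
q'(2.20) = 11.43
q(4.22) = 46.47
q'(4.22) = 19.39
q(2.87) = 23.89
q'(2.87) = 14.07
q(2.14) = 14.67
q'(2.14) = 11.19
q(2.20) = 15.35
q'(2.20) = 11.43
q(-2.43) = 4.67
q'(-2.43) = -6.81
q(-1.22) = -0.70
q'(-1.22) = -2.05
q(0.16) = 0.23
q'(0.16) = 3.39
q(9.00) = 184.15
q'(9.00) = 38.22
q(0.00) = -0.26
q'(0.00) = 2.76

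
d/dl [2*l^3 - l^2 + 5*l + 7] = 6*l^2 - 2*l + 5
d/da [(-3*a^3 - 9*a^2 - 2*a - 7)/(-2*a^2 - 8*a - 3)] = (6*a^4 + 48*a^3 + 95*a^2 + 26*a - 50)/(4*a^4 + 32*a^3 + 76*a^2 + 48*a + 9)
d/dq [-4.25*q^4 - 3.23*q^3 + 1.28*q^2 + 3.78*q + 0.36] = -17.0*q^3 - 9.69*q^2 + 2.56*q + 3.78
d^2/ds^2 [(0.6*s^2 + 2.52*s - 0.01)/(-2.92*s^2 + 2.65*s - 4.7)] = (7.105427357601e-15*s^4 - 52.258656*s^3 + 49.917984*s^2 + 207.0426*s - 89.41523)/(24.897088*s^6 - 67.78488*s^5 + 181.73934*s^4 - 236.821225*s^3 + 292.52565*s^2 - 175.6155*s + 103.823)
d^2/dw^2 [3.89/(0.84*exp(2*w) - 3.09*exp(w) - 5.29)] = ((12.0201 - 13.0704*exp(w))*(-0.84*exp(2*w) + 3.09*exp(w) + 5.29) - 3.89*(1.68*exp(w) - 3.09)*(3.36*exp(w) - 6.18)*exp(w))*exp(w)/(-0.84*exp(2*w) + 3.09*exp(w) + 5.29)^3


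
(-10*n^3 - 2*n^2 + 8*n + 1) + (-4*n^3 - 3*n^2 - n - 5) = -14*n^3 - 5*n^2 + 7*n - 4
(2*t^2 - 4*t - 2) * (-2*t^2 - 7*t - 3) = -4*t^4 - 6*t^3 + 26*t^2 + 26*t + 6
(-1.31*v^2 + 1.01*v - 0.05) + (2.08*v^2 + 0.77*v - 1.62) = 0.77*v^2 + 1.78*v - 1.67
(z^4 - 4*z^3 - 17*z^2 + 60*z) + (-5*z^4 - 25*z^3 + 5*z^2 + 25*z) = -4*z^4 - 29*z^3 - 12*z^2 + 85*z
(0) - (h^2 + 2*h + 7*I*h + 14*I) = -h^2 - 2*h - 7*I*h - 14*I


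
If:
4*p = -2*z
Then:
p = -z/2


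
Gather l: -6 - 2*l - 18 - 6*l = -8*l - 24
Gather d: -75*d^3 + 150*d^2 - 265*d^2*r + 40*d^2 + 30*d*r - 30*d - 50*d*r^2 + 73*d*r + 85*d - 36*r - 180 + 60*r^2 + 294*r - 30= -75*d^3 + d^2*(190 - 265*r) + d*(-50*r^2 + 103*r + 55) + 60*r^2 + 258*r - 210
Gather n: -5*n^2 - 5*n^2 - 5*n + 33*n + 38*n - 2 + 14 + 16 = -10*n^2 + 66*n + 28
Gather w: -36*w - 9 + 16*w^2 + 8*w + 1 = 16*w^2 - 28*w - 8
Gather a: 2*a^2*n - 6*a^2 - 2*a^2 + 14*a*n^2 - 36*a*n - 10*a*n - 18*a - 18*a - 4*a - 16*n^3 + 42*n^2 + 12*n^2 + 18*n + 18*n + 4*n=a^2*(2*n - 8) + a*(14*n^2 - 46*n - 40) - 16*n^3 + 54*n^2 + 40*n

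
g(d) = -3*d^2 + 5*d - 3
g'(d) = 5 - 6*d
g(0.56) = -1.14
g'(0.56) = 1.64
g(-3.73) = -63.39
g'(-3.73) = 27.38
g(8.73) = -187.99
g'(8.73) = -47.38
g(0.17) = -2.24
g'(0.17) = 3.98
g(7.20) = -122.52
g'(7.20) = -38.20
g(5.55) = -67.66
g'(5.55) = -28.30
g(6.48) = -96.57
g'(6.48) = -33.88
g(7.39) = -129.89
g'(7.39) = -39.34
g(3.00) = -15.00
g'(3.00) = -13.00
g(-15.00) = -753.00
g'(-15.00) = 95.00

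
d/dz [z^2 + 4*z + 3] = 2*z + 4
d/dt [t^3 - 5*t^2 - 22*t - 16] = 3*t^2 - 10*t - 22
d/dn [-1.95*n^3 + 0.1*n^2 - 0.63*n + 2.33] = -5.85*n^2 + 0.2*n - 0.63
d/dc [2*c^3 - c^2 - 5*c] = 6*c^2 - 2*c - 5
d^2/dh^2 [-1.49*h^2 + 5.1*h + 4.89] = -2.98000000000000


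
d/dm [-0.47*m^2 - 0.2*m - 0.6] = -0.94*m - 0.2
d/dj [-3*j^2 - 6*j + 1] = -6*j - 6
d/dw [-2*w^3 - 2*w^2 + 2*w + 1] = -6*w^2 - 4*w + 2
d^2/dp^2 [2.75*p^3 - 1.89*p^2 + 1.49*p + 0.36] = 16.5*p - 3.78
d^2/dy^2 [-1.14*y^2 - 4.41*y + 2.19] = -2.28000000000000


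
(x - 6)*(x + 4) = x^2 - 2*x - 24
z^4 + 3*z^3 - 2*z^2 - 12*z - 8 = (z - 2)*(z + 1)*(z + 2)^2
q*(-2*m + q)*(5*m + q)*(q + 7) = -10*m^2*q^2 - 70*m^2*q + 3*m*q^3 + 21*m*q^2 + q^4 + 7*q^3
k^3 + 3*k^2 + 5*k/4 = k*(k + 1/2)*(k + 5/2)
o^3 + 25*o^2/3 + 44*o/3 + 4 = (o + 1/3)*(o + 2)*(o + 6)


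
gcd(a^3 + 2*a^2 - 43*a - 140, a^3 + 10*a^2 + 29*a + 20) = a^2 + 9*a + 20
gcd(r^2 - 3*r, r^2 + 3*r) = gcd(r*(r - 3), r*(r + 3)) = r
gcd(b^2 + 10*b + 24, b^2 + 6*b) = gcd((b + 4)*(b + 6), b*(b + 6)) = b + 6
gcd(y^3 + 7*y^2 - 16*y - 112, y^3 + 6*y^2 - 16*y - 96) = y^2 - 16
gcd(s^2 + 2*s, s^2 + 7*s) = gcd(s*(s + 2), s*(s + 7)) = s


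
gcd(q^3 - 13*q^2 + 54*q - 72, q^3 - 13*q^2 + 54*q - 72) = q^3 - 13*q^2 + 54*q - 72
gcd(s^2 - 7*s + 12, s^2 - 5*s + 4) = s - 4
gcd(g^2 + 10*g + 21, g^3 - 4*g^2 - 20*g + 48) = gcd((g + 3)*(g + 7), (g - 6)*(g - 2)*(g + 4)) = 1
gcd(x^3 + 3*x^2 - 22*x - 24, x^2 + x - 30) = x + 6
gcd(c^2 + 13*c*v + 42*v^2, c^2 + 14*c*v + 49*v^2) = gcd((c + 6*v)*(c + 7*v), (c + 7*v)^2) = c + 7*v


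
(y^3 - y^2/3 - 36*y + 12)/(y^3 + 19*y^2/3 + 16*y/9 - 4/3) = 3*(y - 6)/(3*y + 2)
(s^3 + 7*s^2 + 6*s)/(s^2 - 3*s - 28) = s*(s^2 + 7*s + 6)/(s^2 - 3*s - 28)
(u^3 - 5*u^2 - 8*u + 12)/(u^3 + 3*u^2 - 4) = (u - 6)/(u + 2)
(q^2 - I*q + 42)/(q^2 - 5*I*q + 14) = (q + 6*I)/(q + 2*I)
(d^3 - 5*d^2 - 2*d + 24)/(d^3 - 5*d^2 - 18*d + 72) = (d^2 - 2*d - 8)/(d^2 - 2*d - 24)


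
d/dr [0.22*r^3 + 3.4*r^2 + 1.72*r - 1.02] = 0.66*r^2 + 6.8*r + 1.72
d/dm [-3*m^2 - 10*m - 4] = -6*m - 10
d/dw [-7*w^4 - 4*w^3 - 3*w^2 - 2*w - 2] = -28*w^3 - 12*w^2 - 6*w - 2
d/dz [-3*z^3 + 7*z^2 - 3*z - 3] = -9*z^2 + 14*z - 3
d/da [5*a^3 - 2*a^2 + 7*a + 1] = 15*a^2 - 4*a + 7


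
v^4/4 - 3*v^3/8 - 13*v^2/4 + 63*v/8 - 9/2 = (v/4 + 1)*(v - 3)*(v - 3/2)*(v - 1)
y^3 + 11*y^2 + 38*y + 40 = (y + 2)*(y + 4)*(y + 5)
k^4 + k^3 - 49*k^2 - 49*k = k*(k - 7)*(k + 1)*(k + 7)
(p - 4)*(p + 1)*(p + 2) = p^3 - p^2 - 10*p - 8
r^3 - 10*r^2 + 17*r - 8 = (r - 8)*(r - 1)^2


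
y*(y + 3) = y^2 + 3*y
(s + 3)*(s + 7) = s^2 + 10*s + 21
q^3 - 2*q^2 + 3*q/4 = q*(q - 3/2)*(q - 1/2)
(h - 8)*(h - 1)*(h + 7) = h^3 - 2*h^2 - 55*h + 56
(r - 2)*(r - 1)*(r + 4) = r^3 + r^2 - 10*r + 8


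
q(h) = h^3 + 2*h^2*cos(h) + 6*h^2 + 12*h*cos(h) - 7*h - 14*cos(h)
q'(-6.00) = 21.39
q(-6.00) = 28.56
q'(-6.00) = 21.39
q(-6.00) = 28.56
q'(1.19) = 14.87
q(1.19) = 3.01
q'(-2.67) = -33.27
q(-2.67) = 70.74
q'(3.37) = 53.82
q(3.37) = 34.95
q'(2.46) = 6.31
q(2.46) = 12.53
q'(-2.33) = -43.08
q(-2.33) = 57.64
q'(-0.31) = -5.53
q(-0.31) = -13.98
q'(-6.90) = 39.39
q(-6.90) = 4.16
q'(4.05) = 126.61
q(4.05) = 95.04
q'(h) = -2*h^2*sin(h) + 3*h^2 - 12*h*sin(h) + 4*h*cos(h) + 12*h + 14*sin(h) + 12*cos(h) - 7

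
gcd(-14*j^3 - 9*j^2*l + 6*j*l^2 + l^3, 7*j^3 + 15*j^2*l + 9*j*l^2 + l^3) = 7*j^2 + 8*j*l + l^2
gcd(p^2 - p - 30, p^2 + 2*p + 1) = 1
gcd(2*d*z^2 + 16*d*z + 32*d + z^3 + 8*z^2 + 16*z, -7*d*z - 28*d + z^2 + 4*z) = z + 4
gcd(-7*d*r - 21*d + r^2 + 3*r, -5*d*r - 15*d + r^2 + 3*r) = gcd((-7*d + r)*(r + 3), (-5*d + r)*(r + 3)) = r + 3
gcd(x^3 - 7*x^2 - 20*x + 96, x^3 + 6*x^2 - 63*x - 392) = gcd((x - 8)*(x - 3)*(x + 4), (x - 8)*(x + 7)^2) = x - 8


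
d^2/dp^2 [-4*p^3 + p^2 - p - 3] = 2 - 24*p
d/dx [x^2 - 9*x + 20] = 2*x - 9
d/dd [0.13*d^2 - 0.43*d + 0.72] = 0.26*d - 0.43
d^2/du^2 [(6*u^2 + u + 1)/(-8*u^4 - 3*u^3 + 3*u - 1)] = 2*(-1152*u^8 - 816*u^7 - 886*u^6 - 1251*u^5 + 288*u^4 + 245*u^3 + 93*u^2 + 9*u - 18)/(512*u^12 + 576*u^11 + 216*u^10 - 549*u^9 - 240*u^8 + 63*u^7 + 243*u^6 - 63*u^5 - 30*u^4 - 18*u^3 + 27*u^2 - 9*u + 1)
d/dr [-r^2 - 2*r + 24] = -2*r - 2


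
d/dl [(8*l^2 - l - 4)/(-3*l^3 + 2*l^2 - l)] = 2*(12*l^4 - 3*l^3 - 21*l^2 + 8*l - 2)/(l^2*(9*l^4 - 12*l^3 + 10*l^2 - 4*l + 1))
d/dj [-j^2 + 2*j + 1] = 2 - 2*j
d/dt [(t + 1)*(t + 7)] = 2*t + 8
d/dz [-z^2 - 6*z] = -2*z - 6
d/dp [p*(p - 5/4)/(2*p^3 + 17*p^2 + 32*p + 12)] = (-8*p^4 + 20*p^3 + 213*p^2 + 96*p - 60)/(4*(4*p^6 + 68*p^5 + 417*p^4 + 1136*p^3 + 1432*p^2 + 768*p + 144))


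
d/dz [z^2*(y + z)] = z*(2*y + 3*z)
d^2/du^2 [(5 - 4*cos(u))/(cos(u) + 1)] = 9*(sin(u)^2 + cos(u) + 1)/(cos(u) + 1)^3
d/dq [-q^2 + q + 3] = 1 - 2*q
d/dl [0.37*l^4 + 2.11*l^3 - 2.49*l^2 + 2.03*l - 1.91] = 1.48*l^3 + 6.33*l^2 - 4.98*l + 2.03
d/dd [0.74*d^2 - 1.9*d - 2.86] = 1.48*d - 1.9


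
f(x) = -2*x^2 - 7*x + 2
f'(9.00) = -43.00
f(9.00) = -223.00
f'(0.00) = -7.00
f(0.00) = 2.00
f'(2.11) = -15.44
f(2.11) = -21.67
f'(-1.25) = -2.00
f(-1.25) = 7.62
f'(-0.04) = -6.84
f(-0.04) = 2.28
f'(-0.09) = -6.64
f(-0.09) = 2.61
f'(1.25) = -12.00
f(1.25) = -9.88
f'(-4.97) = 12.88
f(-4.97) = -12.61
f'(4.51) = -25.04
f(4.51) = -70.25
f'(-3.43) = 6.72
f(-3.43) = 2.48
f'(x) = -4*x - 7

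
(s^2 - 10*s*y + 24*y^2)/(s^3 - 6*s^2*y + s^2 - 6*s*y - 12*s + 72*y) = (s - 4*y)/(s^2 + s - 12)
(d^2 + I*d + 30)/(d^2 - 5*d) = (d^2 + I*d + 30)/(d*(d - 5))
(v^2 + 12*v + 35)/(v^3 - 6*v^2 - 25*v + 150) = (v + 7)/(v^2 - 11*v + 30)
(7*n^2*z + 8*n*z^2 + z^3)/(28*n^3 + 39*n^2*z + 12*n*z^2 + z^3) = z/(4*n + z)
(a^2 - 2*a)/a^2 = (a - 2)/a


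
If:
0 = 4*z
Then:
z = 0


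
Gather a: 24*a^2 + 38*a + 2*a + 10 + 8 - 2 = 24*a^2 + 40*a + 16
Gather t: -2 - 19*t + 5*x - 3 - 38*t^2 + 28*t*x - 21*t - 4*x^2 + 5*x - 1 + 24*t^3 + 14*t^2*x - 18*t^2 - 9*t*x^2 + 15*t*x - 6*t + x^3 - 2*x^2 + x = 24*t^3 + t^2*(14*x - 56) + t*(-9*x^2 + 43*x - 46) + x^3 - 6*x^2 + 11*x - 6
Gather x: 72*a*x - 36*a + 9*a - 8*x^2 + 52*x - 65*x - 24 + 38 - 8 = -27*a - 8*x^2 + x*(72*a - 13) + 6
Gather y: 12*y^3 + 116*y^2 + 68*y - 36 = 12*y^3 + 116*y^2 + 68*y - 36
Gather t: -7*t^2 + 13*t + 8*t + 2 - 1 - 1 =-7*t^2 + 21*t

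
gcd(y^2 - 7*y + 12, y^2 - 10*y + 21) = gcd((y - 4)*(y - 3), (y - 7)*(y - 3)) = y - 3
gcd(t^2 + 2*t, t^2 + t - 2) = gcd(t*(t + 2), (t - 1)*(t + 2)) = t + 2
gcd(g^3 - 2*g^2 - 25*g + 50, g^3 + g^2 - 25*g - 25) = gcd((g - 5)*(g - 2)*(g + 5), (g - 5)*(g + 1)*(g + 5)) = g^2 - 25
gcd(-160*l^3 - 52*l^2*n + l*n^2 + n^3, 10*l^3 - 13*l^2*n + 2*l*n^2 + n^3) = 5*l + n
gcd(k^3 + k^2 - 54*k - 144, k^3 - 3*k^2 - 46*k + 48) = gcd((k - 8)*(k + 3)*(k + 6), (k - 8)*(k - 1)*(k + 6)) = k^2 - 2*k - 48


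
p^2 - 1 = (p - 1)*(p + 1)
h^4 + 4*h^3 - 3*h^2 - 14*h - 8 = (h - 2)*(h + 1)^2*(h + 4)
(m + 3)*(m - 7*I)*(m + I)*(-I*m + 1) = -I*m^4 - 5*m^3 - 3*I*m^3 - 15*m^2 - 13*I*m^2 + 7*m - 39*I*m + 21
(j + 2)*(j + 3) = j^2 + 5*j + 6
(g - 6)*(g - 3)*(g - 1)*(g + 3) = g^4 - 7*g^3 - 3*g^2 + 63*g - 54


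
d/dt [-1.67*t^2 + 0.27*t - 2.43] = 0.27 - 3.34*t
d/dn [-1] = 0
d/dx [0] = 0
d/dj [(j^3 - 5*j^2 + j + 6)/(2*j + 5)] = (4*j^3 + 5*j^2 - 50*j - 7)/(4*j^2 + 20*j + 25)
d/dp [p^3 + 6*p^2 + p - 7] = 3*p^2 + 12*p + 1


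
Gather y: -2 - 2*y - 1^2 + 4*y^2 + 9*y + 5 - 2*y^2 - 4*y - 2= 2*y^2 + 3*y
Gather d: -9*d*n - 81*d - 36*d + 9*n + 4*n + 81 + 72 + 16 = d*(-9*n - 117) + 13*n + 169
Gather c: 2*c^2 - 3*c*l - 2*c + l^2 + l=2*c^2 + c*(-3*l - 2) + l^2 + l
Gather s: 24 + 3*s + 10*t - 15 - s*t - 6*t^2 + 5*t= s*(3 - t) - 6*t^2 + 15*t + 9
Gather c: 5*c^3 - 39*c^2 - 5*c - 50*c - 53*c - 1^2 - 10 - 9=5*c^3 - 39*c^2 - 108*c - 20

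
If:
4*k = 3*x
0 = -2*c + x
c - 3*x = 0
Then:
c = 0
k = 0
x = 0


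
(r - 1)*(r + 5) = r^2 + 4*r - 5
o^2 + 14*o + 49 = (o + 7)^2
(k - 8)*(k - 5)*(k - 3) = k^3 - 16*k^2 + 79*k - 120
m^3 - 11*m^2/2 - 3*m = m*(m - 6)*(m + 1/2)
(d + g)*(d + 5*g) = d^2 + 6*d*g + 5*g^2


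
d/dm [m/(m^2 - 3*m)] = -1/(m - 3)^2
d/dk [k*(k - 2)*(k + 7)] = 3*k^2 + 10*k - 14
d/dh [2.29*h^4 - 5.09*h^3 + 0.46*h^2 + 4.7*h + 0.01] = 9.16*h^3 - 15.27*h^2 + 0.92*h + 4.7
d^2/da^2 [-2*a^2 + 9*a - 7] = -4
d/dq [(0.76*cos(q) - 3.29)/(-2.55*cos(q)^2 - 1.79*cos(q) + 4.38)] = (-1.938*cos(q)^2 + 16.779*cos(q) + 2.5603)*sin(q)/(6.5025*cos(q)^4 + 9.129*cos(q)^3 - 19.1339*cos(q)^2 - 15.6804*cos(q) + 19.1844)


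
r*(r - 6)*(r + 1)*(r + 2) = r^4 - 3*r^3 - 16*r^2 - 12*r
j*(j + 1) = j^2 + j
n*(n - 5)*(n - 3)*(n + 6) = n^4 - 2*n^3 - 33*n^2 + 90*n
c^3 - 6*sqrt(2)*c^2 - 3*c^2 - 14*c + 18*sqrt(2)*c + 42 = (c - 3)*(c - 7*sqrt(2))*(c + sqrt(2))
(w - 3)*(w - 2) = w^2 - 5*w + 6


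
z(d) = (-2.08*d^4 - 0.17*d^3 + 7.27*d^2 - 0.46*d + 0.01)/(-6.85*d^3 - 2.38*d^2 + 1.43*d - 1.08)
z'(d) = (20.55*d^2 + 4.76*d - 1.43)*(-2.08*d^4 - 0.17*d^3 + 7.27*d^2 - 0.46*d + 0.01)/(-6.85*d^3 - 2.38*d^2 + 1.43*d - 1.08)^2 + (-8.32*d^3 - 0.51*d^2 + 14.54*d - 0.46)/(-6.85*d^3 - 2.38*d^2 + 1.43*d - 1.08) = (14.248*d^6 + 9.9008*d^5 + 41.2809*d^4 + 2.19740000000001*d^3 + 10.0576*d^2 - 15.6556*d + 0.4825)/(46.9225*d^6 + 32.606*d^5 - 13.9266*d^4 + 7.9892*d^3 + 7.1857*d^2 - 3.0888*d + 1.1664)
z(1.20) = -0.36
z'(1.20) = 0.71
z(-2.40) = -0.31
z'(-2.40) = 0.58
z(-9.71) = -2.93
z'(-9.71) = 0.31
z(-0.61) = -2.14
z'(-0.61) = 11.47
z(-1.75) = 0.17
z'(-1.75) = 1.02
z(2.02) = 0.11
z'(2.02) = 0.49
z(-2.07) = -0.10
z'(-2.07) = 0.72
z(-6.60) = -1.93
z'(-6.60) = 0.33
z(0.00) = -0.01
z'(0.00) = 0.41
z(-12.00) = -3.64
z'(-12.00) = 0.31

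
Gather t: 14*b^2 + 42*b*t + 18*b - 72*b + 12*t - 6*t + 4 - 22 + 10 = 14*b^2 - 54*b + t*(42*b + 6) - 8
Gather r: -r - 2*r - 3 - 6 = -3*r - 9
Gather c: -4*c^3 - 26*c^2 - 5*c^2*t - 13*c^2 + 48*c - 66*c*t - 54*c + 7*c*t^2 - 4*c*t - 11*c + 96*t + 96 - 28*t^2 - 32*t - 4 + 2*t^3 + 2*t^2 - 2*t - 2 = -4*c^3 + c^2*(-5*t - 39) + c*(7*t^2 - 70*t - 17) + 2*t^3 - 26*t^2 + 62*t + 90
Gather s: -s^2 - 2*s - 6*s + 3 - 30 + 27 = -s^2 - 8*s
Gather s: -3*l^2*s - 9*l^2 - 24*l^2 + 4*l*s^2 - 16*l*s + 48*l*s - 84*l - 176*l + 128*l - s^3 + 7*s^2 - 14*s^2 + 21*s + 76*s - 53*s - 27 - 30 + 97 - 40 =-33*l^2 - 132*l - s^3 + s^2*(4*l - 7) + s*(-3*l^2 + 32*l + 44)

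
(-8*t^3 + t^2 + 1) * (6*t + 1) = -48*t^4 - 2*t^3 + t^2 + 6*t + 1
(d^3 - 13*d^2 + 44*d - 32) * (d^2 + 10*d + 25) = d^5 - 3*d^4 - 61*d^3 + 83*d^2 + 780*d - 800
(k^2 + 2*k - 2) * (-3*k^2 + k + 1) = -3*k^4 - 5*k^3 + 9*k^2 - 2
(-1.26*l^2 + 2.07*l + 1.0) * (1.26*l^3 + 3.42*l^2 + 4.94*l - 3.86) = -1.5876*l^5 - 1.701*l^4 + 2.115*l^3 + 18.5094*l^2 - 3.0502*l - 3.86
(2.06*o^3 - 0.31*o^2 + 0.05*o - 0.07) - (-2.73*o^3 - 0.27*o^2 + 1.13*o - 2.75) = 4.79*o^3 - 0.04*o^2 - 1.08*o + 2.68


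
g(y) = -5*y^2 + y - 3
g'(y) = 1 - 10*y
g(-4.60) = -113.40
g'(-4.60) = 47.00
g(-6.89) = -247.25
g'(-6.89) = 69.90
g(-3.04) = -52.25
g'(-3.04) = 31.40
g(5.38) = -142.34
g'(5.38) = -52.80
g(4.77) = -111.99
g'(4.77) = -46.70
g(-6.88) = -246.55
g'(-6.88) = 69.80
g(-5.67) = -169.41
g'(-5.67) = 57.70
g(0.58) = -4.10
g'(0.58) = -4.80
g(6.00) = -177.00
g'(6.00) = -59.00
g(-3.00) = -51.00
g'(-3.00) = 31.00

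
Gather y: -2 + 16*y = 16*y - 2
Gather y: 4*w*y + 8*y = y*(4*w + 8)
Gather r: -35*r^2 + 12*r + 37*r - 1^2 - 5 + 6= -35*r^2 + 49*r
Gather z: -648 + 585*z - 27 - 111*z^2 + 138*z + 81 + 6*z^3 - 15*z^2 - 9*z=6*z^3 - 126*z^2 + 714*z - 594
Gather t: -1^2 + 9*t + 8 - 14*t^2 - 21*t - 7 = -14*t^2 - 12*t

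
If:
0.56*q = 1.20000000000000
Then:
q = 2.14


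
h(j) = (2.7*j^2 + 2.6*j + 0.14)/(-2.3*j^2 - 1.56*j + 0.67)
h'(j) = (4.6*j + 1.56)*(2.7*j^2 + 2.6*j + 0.14)/(-2.3*j^2 - 1.56*j + 0.67)^2 + (5.4*j + 2.6)/(-2.3*j^2 - 1.56*j + 0.67)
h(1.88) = -1.40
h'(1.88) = 0.15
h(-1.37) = -1.09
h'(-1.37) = -0.25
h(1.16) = -1.60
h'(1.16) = 0.52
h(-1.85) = -1.06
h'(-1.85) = 0.01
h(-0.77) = -0.51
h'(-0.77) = -1.06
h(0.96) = -1.74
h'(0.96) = 0.88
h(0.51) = -3.00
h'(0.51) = 8.77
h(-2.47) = -1.07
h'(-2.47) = 0.02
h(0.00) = 0.21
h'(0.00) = 4.37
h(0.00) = 0.21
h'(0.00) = 4.37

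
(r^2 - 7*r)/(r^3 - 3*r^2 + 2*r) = (r - 7)/(r^2 - 3*r + 2)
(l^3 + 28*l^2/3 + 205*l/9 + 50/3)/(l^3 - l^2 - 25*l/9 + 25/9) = (3*l^2 + 23*l + 30)/(3*l^2 - 8*l + 5)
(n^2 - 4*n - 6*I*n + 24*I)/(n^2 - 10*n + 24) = (n - 6*I)/(n - 6)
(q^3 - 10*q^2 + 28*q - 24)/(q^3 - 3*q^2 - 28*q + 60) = (q - 2)/(q + 5)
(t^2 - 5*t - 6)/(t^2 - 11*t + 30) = (t + 1)/(t - 5)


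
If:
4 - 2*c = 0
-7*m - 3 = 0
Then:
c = 2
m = -3/7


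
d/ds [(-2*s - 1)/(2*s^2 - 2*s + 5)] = 4*(s^2 + s - 3)/(4*s^4 - 8*s^3 + 24*s^2 - 20*s + 25)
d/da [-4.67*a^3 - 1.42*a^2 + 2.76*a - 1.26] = -14.01*a^2 - 2.84*a + 2.76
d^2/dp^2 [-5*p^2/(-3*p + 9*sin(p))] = (-5*p^3*sin(p) + 15*p^2*cos(2*p)/2 + 45*p^2/2 - 30*p*sin(2*p) - 15*cos(2*p) + 15)/(p - 3*sin(p))^3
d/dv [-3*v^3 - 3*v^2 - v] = -9*v^2 - 6*v - 1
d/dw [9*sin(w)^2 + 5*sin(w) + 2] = (18*sin(w) + 5)*cos(w)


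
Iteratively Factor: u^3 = (u)*(u^2) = u^2*(u)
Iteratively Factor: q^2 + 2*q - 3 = (q - 1)*(q + 3)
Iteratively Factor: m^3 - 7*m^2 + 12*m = (m)*(m^2 - 7*m + 12) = m*(m - 4)*(m - 3)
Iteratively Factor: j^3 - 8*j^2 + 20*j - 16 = (j - 4)*(j^2 - 4*j + 4) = (j - 4)*(j - 2)*(j - 2)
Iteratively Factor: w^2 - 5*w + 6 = (w - 2)*(w - 3)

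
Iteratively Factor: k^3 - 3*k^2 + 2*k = (k - 2)*(k^2 - k) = k*(k - 2)*(k - 1)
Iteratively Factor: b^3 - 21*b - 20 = (b + 4)*(b^2 - 4*b - 5) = (b + 1)*(b + 4)*(b - 5)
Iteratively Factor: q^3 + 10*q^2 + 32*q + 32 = (q + 4)*(q^2 + 6*q + 8) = (q + 2)*(q + 4)*(q + 4)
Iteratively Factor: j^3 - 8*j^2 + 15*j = (j - 3)*(j^2 - 5*j) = (j - 5)*(j - 3)*(j)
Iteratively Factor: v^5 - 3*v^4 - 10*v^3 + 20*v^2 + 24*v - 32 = (v - 2)*(v^4 - v^3 - 12*v^2 - 4*v + 16) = (v - 2)*(v - 1)*(v^3 - 12*v - 16) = (v - 2)*(v - 1)*(v + 2)*(v^2 - 2*v - 8) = (v - 2)*(v - 1)*(v + 2)^2*(v - 4)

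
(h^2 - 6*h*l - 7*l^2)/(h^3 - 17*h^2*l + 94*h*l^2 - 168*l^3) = (h + l)/(h^2 - 10*h*l + 24*l^2)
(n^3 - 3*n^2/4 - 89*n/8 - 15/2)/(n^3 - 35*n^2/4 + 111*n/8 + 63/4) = (2*n^2 - 3*n - 20)/(2*n^2 - 19*n + 42)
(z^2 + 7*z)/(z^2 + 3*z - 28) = z/(z - 4)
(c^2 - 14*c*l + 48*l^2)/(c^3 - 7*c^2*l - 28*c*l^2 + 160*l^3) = (c - 6*l)/(c^2 + c*l - 20*l^2)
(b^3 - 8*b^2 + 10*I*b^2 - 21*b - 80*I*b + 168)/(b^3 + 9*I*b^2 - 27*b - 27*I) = (b^2 + b*(-8 + 7*I) - 56*I)/(b^2 + 6*I*b - 9)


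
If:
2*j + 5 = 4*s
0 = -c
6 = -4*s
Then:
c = 0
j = -11/2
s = -3/2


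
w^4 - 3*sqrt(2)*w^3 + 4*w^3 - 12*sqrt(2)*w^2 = w^2*(w + 4)*(w - 3*sqrt(2))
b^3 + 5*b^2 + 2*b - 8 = (b - 1)*(b + 2)*(b + 4)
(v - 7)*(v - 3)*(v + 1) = v^3 - 9*v^2 + 11*v + 21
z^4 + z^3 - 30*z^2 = z^2*(z - 5)*(z + 6)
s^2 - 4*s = s*(s - 4)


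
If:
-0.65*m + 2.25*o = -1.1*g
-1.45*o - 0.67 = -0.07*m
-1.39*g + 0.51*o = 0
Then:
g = -0.21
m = -2.35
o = -0.58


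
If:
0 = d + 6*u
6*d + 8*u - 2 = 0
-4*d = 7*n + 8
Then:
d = 3/7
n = -68/49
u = -1/14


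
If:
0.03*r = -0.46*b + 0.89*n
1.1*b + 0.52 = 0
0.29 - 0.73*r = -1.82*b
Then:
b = -0.47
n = -0.27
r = -0.78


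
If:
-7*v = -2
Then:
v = 2/7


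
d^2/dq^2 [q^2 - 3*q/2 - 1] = 2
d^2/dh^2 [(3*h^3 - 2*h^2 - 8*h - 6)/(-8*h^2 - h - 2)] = 2*(541*h^3 + 1038*h^2 - 276*h - 98)/(512*h^6 + 192*h^5 + 408*h^4 + 97*h^3 + 102*h^2 + 12*h + 8)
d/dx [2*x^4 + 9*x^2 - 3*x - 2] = 8*x^3 + 18*x - 3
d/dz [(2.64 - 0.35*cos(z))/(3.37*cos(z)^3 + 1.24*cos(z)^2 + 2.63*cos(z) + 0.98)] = (-2.359*cos(z)^3 + 26.2564*cos(z)^2 + 6.5472*cos(z) + 7.2862)*sin(z)/(11.3569*cos(z)^6 + 8.3576*cos(z)^5 + 19.2638*cos(z)^4 + 13.1276*cos(z)^3 + 9.3473*cos(z)^2 + 5.1548*cos(z) + 0.9604)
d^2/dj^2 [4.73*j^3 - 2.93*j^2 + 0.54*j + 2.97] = 28.38*j - 5.86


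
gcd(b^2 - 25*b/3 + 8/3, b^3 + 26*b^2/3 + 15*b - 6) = b - 1/3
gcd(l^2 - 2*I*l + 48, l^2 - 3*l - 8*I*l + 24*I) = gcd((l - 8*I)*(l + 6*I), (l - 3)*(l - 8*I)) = l - 8*I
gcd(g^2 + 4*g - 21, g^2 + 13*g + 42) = g + 7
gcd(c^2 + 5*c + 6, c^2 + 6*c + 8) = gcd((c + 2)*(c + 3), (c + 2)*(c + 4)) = c + 2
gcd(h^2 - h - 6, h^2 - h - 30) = 1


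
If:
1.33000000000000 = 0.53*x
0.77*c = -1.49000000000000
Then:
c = -1.94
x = 2.51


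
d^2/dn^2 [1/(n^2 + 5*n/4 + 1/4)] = 8*(-16*n^2 - 20*n + (8*n + 5)^2 - 4)/(4*n^2 + 5*n + 1)^3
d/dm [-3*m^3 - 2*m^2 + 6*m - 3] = -9*m^2 - 4*m + 6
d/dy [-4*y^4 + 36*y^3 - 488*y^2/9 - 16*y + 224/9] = -16*y^3 + 108*y^2 - 976*y/9 - 16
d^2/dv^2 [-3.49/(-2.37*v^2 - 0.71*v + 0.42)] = (-39.205962*v^2 - 11.745246*v + 3.49*(4.74*v + 0.71)*(9.48*v + 1.42) + 6.947892)/(2.37*v^2 + 0.71*v - 0.42)^3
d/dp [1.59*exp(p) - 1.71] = 1.59*exp(p)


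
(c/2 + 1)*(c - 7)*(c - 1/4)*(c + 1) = c^4/2 - 17*c^3/8 - 9*c^2 - 37*c/8 + 7/4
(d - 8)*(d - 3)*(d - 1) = d^3 - 12*d^2 + 35*d - 24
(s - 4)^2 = s^2 - 8*s + 16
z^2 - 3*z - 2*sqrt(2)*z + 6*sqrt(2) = (z - 3)*(z - 2*sqrt(2))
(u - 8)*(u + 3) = u^2 - 5*u - 24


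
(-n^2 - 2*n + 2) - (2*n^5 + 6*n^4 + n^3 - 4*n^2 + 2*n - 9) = -2*n^5 - 6*n^4 - n^3 + 3*n^2 - 4*n + 11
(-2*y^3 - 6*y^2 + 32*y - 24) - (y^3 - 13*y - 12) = -3*y^3 - 6*y^2 + 45*y - 12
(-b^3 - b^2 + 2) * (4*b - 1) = -4*b^4 - 3*b^3 + b^2 + 8*b - 2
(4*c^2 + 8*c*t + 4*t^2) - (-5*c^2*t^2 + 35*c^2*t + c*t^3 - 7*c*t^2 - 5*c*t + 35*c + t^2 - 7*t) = 5*c^2*t^2 - 35*c^2*t + 4*c^2 - c*t^3 + 7*c*t^2 + 13*c*t - 35*c + 3*t^2 + 7*t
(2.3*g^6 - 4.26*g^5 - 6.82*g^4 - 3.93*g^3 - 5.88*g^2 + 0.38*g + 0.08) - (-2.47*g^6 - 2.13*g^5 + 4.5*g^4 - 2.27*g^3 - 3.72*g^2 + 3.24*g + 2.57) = 4.77*g^6 - 2.13*g^5 - 11.32*g^4 - 1.66*g^3 - 2.16*g^2 - 2.86*g - 2.49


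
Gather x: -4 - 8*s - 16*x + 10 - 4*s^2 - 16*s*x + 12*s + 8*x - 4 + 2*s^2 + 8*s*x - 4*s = -2*s^2 + x*(-8*s - 8) + 2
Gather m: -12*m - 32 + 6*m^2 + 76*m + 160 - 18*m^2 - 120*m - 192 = -12*m^2 - 56*m - 64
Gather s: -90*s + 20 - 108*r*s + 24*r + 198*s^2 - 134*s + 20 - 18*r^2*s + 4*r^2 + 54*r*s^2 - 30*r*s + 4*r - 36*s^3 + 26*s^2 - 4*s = 4*r^2 + 28*r - 36*s^3 + s^2*(54*r + 224) + s*(-18*r^2 - 138*r - 228) + 40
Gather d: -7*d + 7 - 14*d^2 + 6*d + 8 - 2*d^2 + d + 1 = 16 - 16*d^2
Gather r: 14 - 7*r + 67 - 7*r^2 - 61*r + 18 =-7*r^2 - 68*r + 99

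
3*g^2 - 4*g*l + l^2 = (-3*g + l)*(-g + l)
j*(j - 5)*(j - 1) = j^3 - 6*j^2 + 5*j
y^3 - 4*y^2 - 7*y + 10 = (y - 5)*(y - 1)*(y + 2)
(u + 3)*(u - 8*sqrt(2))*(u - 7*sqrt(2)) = u^3 - 15*sqrt(2)*u^2 + 3*u^2 - 45*sqrt(2)*u + 112*u + 336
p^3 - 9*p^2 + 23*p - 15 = (p - 5)*(p - 3)*(p - 1)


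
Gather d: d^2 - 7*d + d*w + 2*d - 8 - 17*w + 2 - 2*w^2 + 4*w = d^2 + d*(w - 5) - 2*w^2 - 13*w - 6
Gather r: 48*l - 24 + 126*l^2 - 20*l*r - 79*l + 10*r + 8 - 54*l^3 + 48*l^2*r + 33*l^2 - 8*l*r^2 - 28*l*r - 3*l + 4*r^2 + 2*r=-54*l^3 + 159*l^2 - 34*l + r^2*(4 - 8*l) + r*(48*l^2 - 48*l + 12) - 16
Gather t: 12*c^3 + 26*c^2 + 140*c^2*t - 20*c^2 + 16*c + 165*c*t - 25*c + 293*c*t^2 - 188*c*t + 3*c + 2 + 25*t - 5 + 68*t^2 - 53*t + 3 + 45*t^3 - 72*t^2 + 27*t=12*c^3 + 6*c^2 - 6*c + 45*t^3 + t^2*(293*c - 4) + t*(140*c^2 - 23*c - 1)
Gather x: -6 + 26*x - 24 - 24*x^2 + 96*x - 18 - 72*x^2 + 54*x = -96*x^2 + 176*x - 48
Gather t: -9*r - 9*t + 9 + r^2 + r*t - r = r^2 - 10*r + t*(r - 9) + 9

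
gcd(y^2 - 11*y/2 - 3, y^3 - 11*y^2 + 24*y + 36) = y - 6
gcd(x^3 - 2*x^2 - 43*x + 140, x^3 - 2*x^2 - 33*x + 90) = x - 5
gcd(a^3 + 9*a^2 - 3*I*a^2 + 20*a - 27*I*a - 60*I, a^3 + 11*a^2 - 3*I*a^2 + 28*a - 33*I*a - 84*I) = a^2 + a*(4 - 3*I) - 12*I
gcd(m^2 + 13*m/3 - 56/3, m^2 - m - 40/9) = m - 8/3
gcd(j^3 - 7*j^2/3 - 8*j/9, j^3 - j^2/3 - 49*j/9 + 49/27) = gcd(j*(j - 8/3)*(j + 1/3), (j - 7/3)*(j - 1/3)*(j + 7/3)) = 1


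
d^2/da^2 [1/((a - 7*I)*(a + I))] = 2*((a - 7*I)^2 + (a - 7*I)*(a + I) + (a + I)^2)/((a - 7*I)^3*(a + I)^3)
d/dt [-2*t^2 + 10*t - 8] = 10 - 4*t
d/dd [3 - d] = -1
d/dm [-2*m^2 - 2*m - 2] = -4*m - 2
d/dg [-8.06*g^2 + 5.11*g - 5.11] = 5.11 - 16.12*g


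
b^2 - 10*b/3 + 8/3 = (b - 2)*(b - 4/3)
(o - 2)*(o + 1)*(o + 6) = o^3 + 5*o^2 - 8*o - 12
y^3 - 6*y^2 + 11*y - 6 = (y - 3)*(y - 2)*(y - 1)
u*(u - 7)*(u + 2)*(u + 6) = u^4 + u^3 - 44*u^2 - 84*u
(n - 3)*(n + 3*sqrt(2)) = n^2 - 3*n + 3*sqrt(2)*n - 9*sqrt(2)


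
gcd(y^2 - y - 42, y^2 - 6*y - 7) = y - 7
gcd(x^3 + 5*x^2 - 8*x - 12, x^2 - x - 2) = x^2 - x - 2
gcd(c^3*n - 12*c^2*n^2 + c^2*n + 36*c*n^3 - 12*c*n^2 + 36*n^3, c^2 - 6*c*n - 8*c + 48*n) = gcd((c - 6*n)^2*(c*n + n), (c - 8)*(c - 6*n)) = c - 6*n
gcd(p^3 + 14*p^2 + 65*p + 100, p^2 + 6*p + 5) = p + 5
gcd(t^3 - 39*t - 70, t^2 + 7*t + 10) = t^2 + 7*t + 10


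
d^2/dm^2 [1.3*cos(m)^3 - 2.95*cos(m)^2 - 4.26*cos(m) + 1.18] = 3.285*cos(m) + 5.9*cos(2*m) - 2.925*cos(3*m)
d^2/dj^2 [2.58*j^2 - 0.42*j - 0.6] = 5.16000000000000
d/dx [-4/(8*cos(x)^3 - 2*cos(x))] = 2*(1 - 12*cos(x)^2)*sin(x)/((4*cos(x)^2 - 1)^2*cos(x)^2)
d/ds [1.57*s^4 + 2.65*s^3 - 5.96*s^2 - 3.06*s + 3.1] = 6.28*s^3 + 7.95*s^2 - 11.92*s - 3.06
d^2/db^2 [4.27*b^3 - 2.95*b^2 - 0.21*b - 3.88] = 25.62*b - 5.9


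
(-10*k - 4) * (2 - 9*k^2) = 90*k^3 + 36*k^2 - 20*k - 8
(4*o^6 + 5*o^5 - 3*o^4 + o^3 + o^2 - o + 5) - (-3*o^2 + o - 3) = 4*o^6 + 5*o^5 - 3*o^4 + o^3 + 4*o^2 - 2*o + 8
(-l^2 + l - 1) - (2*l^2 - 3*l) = -3*l^2 + 4*l - 1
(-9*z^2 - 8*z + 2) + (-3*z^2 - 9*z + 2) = -12*z^2 - 17*z + 4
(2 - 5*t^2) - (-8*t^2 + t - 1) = 3*t^2 - t + 3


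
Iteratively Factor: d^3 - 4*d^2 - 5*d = (d + 1)*(d^2 - 5*d) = d*(d + 1)*(d - 5)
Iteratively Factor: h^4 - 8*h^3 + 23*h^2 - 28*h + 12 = (h - 1)*(h^3 - 7*h^2 + 16*h - 12) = (h - 2)*(h - 1)*(h^2 - 5*h + 6) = (h - 3)*(h - 2)*(h - 1)*(h - 2)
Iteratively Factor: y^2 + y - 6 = (y - 2)*(y + 3)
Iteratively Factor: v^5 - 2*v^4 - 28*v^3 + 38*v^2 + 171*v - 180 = (v + 4)*(v^4 - 6*v^3 - 4*v^2 + 54*v - 45) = (v + 3)*(v + 4)*(v^3 - 9*v^2 + 23*v - 15) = (v - 3)*(v + 3)*(v + 4)*(v^2 - 6*v + 5) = (v - 5)*(v - 3)*(v + 3)*(v + 4)*(v - 1)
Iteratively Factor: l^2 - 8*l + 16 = (l - 4)*(l - 4)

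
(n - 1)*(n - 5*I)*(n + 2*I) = n^3 - n^2 - 3*I*n^2 + 10*n + 3*I*n - 10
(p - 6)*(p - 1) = p^2 - 7*p + 6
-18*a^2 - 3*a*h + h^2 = (-6*a + h)*(3*a + h)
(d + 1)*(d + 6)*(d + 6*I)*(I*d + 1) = I*d^4 - 5*d^3 + 7*I*d^3 - 35*d^2 + 12*I*d^2 - 30*d + 42*I*d + 36*I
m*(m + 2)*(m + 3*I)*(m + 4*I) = m^4 + 2*m^3 + 7*I*m^3 - 12*m^2 + 14*I*m^2 - 24*m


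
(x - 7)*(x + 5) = x^2 - 2*x - 35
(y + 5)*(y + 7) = y^2 + 12*y + 35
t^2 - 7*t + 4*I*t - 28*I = (t - 7)*(t + 4*I)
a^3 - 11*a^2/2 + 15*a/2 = a*(a - 3)*(a - 5/2)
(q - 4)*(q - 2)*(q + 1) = q^3 - 5*q^2 + 2*q + 8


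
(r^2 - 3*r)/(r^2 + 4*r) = (r - 3)/(r + 4)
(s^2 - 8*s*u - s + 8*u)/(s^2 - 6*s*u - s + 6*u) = (s - 8*u)/(s - 6*u)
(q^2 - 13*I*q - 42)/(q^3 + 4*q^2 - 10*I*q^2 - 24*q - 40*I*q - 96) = (q - 7*I)/(q^2 + 4*q*(1 - I) - 16*I)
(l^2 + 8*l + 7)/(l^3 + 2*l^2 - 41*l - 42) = 1/(l - 6)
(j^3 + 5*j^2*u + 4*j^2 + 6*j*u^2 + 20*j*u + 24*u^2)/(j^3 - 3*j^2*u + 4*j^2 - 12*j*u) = (-j^2 - 5*j*u - 6*u^2)/(j*(-j + 3*u))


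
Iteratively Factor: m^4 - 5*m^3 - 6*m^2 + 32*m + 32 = (m - 4)*(m^3 - m^2 - 10*m - 8) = (m - 4)*(m + 1)*(m^2 - 2*m - 8) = (m - 4)*(m + 1)*(m + 2)*(m - 4)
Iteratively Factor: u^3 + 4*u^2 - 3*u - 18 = (u + 3)*(u^2 + u - 6) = (u + 3)^2*(u - 2)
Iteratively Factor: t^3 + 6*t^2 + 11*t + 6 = (t + 3)*(t^2 + 3*t + 2) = (t + 2)*(t + 3)*(t + 1)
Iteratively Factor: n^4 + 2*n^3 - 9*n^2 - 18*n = (n + 2)*(n^3 - 9*n) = n*(n + 2)*(n^2 - 9) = n*(n + 2)*(n + 3)*(n - 3)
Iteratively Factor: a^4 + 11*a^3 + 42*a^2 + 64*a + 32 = (a + 2)*(a^3 + 9*a^2 + 24*a + 16) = (a + 2)*(a + 4)*(a^2 + 5*a + 4) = (a + 2)*(a + 4)^2*(a + 1)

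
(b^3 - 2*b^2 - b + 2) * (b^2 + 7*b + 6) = b^5 + 5*b^4 - 9*b^3 - 17*b^2 + 8*b + 12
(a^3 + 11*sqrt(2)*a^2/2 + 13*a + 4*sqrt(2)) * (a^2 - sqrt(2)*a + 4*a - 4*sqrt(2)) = a^5 + 4*a^4 + 9*sqrt(2)*a^4/2 + 2*a^3 + 18*sqrt(2)*a^3 - 9*sqrt(2)*a^2 + 8*a^2 - 36*sqrt(2)*a - 8*a - 32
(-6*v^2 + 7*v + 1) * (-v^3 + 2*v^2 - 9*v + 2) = 6*v^5 - 19*v^4 + 67*v^3 - 73*v^2 + 5*v + 2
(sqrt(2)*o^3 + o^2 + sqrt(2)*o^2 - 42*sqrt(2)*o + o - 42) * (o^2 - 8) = sqrt(2)*o^5 + o^4 + sqrt(2)*o^4 - 50*sqrt(2)*o^3 + o^3 - 50*o^2 - 8*sqrt(2)*o^2 - 8*o + 336*sqrt(2)*o + 336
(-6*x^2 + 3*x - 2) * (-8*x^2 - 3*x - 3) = 48*x^4 - 6*x^3 + 25*x^2 - 3*x + 6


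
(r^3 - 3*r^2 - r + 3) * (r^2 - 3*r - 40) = r^5 - 6*r^4 - 32*r^3 + 126*r^2 + 31*r - 120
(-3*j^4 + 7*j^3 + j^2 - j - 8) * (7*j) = -21*j^5 + 49*j^4 + 7*j^3 - 7*j^2 - 56*j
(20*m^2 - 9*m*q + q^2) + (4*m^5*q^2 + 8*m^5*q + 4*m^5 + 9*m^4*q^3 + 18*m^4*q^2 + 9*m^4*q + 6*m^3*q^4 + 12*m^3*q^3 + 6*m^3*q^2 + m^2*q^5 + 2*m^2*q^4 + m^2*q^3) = 4*m^5*q^2 + 8*m^5*q + 4*m^5 + 9*m^4*q^3 + 18*m^4*q^2 + 9*m^4*q + 6*m^3*q^4 + 12*m^3*q^3 + 6*m^3*q^2 + m^2*q^5 + 2*m^2*q^4 + m^2*q^3 + 20*m^2 - 9*m*q + q^2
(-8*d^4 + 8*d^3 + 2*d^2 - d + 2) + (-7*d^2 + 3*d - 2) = -8*d^4 + 8*d^3 - 5*d^2 + 2*d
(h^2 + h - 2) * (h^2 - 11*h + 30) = h^4 - 10*h^3 + 17*h^2 + 52*h - 60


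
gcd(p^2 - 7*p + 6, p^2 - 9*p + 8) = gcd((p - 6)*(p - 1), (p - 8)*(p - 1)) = p - 1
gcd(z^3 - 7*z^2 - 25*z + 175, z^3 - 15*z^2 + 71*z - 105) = z^2 - 12*z + 35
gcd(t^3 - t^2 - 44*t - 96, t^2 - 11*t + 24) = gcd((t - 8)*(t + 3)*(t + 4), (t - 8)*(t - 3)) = t - 8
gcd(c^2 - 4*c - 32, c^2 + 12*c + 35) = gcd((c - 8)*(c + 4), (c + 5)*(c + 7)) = 1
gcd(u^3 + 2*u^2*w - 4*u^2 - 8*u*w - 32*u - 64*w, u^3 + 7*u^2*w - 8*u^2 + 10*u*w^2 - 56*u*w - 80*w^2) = u^2 + 2*u*w - 8*u - 16*w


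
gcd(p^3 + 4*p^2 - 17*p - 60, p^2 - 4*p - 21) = p + 3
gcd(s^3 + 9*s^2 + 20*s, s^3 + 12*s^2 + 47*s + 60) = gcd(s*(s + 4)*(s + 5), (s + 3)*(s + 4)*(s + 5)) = s^2 + 9*s + 20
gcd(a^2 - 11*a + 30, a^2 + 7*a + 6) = 1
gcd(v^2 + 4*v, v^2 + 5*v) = v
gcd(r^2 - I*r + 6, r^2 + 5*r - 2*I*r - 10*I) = 1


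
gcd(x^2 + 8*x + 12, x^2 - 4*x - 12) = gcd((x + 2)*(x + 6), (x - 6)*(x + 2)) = x + 2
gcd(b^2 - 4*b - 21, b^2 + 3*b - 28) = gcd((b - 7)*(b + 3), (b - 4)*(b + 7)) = 1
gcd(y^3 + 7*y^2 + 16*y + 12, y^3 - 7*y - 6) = y + 2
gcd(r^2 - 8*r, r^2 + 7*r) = r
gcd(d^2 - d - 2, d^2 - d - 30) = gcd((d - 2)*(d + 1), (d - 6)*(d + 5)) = 1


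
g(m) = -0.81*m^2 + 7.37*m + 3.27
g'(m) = 7.37 - 1.62*m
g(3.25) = 18.67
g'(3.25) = 2.10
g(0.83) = 8.83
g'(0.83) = 6.03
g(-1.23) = -7.02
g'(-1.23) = 9.36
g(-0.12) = 2.37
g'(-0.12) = 7.56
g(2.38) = 16.22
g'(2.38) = 3.51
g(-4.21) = -42.11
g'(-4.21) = 14.19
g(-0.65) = -1.86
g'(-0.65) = 8.42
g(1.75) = 13.69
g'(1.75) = 4.54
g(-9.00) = -128.67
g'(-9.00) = 21.95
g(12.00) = -24.93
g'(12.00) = -12.07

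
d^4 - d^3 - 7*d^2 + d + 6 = (d - 3)*(d - 1)*(d + 1)*(d + 2)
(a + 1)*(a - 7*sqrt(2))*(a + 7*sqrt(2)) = a^3 + a^2 - 98*a - 98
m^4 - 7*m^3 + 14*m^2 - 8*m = m*(m - 4)*(m - 2)*(m - 1)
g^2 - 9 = (g - 3)*(g + 3)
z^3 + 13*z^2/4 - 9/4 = (z - 3/4)*(z + 1)*(z + 3)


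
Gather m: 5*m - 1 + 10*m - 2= 15*m - 3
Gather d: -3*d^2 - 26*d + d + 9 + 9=-3*d^2 - 25*d + 18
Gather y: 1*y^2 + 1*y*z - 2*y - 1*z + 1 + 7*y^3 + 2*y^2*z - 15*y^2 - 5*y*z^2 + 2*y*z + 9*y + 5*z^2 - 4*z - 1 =7*y^3 + y^2*(2*z - 14) + y*(-5*z^2 + 3*z + 7) + 5*z^2 - 5*z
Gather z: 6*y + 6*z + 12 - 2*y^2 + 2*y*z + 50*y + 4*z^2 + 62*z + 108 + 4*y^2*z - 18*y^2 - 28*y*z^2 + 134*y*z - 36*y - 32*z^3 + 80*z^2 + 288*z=-20*y^2 + 20*y - 32*z^3 + z^2*(84 - 28*y) + z*(4*y^2 + 136*y + 356) + 120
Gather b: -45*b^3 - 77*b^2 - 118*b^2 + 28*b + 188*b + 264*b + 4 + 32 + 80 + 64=-45*b^3 - 195*b^2 + 480*b + 180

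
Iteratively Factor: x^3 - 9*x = (x - 3)*(x^2 + 3*x) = (x - 3)*(x + 3)*(x)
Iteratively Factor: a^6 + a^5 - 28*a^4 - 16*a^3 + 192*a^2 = (a + 4)*(a^5 - 3*a^4 - 16*a^3 + 48*a^2) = (a - 3)*(a + 4)*(a^4 - 16*a^2) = a*(a - 3)*(a + 4)*(a^3 - 16*a) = a*(a - 4)*(a - 3)*(a + 4)*(a^2 + 4*a) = a*(a - 4)*(a - 3)*(a + 4)^2*(a)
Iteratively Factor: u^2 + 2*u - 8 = (u + 4)*(u - 2)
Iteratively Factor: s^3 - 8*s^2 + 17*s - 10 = (s - 5)*(s^2 - 3*s + 2) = (s - 5)*(s - 2)*(s - 1)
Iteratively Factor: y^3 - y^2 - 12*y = (y)*(y^2 - y - 12) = y*(y + 3)*(y - 4)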